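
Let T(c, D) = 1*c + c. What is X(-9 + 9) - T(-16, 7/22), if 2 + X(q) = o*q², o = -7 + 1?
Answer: 30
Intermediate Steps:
T(c, D) = 2*c (T(c, D) = c + c = 2*c)
o = -6
X(q) = -2 - 6*q²
X(-9 + 9) - T(-16, 7/22) = (-2 - 6*(-9 + 9)²) - 2*(-16) = (-2 - 6*0²) - 1*(-32) = (-2 - 6*0) + 32 = (-2 + 0) + 32 = -2 + 32 = 30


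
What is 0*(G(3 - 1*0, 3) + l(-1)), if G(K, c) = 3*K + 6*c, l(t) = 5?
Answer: 0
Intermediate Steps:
0*(G(3 - 1*0, 3) + l(-1)) = 0*((3*(3 - 1*0) + 6*3) + 5) = 0*((3*(3 + 0) + 18) + 5) = 0*((3*3 + 18) + 5) = 0*((9 + 18) + 5) = 0*(27 + 5) = 0*32 = 0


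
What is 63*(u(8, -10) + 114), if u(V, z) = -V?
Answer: 6678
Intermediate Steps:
63*(u(8, -10) + 114) = 63*(-1*8 + 114) = 63*(-8 + 114) = 63*106 = 6678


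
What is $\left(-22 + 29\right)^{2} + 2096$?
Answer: $2145$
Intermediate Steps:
$\left(-22 + 29\right)^{2} + 2096 = 7^{2} + 2096 = 49 + 2096 = 2145$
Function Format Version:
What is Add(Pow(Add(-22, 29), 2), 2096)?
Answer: 2145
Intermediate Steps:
Add(Pow(Add(-22, 29), 2), 2096) = Add(Pow(7, 2), 2096) = Add(49, 2096) = 2145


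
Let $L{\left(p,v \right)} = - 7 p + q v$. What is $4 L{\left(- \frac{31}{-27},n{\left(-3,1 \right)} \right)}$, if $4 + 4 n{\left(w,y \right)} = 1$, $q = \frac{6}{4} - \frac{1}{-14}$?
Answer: $- \frac{6967}{189} \approx -36.862$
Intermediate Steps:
$q = \frac{11}{7}$ ($q = 6 \cdot \frac{1}{4} - - \frac{1}{14} = \frac{3}{2} + \frac{1}{14} = \frac{11}{7} \approx 1.5714$)
$n{\left(w,y \right)} = - \frac{3}{4}$ ($n{\left(w,y \right)} = -1 + \frac{1}{4} \cdot 1 = -1 + \frac{1}{4} = - \frac{3}{4}$)
$L{\left(p,v \right)} = - 7 p + \frac{11 v}{7}$
$4 L{\left(- \frac{31}{-27},n{\left(-3,1 \right)} \right)} = 4 \left(- 7 \left(- \frac{31}{-27}\right) + \frac{11}{7} \left(- \frac{3}{4}\right)\right) = 4 \left(- 7 \left(\left(-31\right) \left(- \frac{1}{27}\right)\right) - \frac{33}{28}\right) = 4 \left(\left(-7\right) \frac{31}{27} - \frac{33}{28}\right) = 4 \left(- \frac{217}{27} - \frac{33}{28}\right) = 4 \left(- \frac{6967}{756}\right) = - \frac{6967}{189}$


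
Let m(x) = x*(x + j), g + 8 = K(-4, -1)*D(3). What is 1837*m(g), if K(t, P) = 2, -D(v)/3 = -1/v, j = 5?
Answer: 11022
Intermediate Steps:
D(v) = 3/v (D(v) = -(-3)/v = 3/v)
g = -6 (g = -8 + 2*(3/3) = -8 + 2*(3*(⅓)) = -8 + 2*1 = -8 + 2 = -6)
m(x) = x*(5 + x) (m(x) = x*(x + 5) = x*(5 + x))
1837*m(g) = 1837*(-6*(5 - 6)) = 1837*(-6*(-1)) = 1837*6 = 11022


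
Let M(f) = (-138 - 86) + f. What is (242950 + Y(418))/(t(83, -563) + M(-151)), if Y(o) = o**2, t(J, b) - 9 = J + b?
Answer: -208837/423 ≈ -493.70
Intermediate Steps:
t(J, b) = 9 + J + b (t(J, b) = 9 + (J + b) = 9 + J + b)
M(f) = -224 + f
(242950 + Y(418))/(t(83, -563) + M(-151)) = (242950 + 418**2)/((9 + 83 - 563) + (-224 - 151)) = (242950 + 174724)/(-471 - 375) = 417674/(-846) = 417674*(-1/846) = -208837/423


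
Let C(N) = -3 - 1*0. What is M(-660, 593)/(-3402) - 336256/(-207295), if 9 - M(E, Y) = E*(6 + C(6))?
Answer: 81292573/78357510 ≈ 1.0375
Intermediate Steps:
C(N) = -3 (C(N) = -3 + 0 = -3)
M(E, Y) = 9 - 3*E (M(E, Y) = 9 - E*(6 - 3) = 9 - E*3 = 9 - 3*E)
M(-660, 593)/(-3402) - 336256/(-207295) = (9 - 3*(-660))/(-3402) - 336256/(-207295) = (9 + 1980)*(-1/3402) - 336256*(-1/207295) = 1989*(-1/3402) + 336256/207295 = -221/378 + 336256/207295 = 81292573/78357510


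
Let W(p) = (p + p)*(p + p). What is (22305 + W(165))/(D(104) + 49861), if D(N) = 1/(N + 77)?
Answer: 23748105/9024842 ≈ 2.6314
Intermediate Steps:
W(p) = 4*p**2 (W(p) = (2*p)*(2*p) = 4*p**2)
D(N) = 1/(77 + N)
(22305 + W(165))/(D(104) + 49861) = (22305 + 4*165**2)/(1/(77 + 104) + 49861) = (22305 + 4*27225)/(1/181 + 49861) = (22305 + 108900)/(1/181 + 49861) = 131205/(9024842/181) = 131205*(181/9024842) = 23748105/9024842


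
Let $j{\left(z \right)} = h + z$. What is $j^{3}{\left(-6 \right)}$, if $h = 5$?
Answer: $-1$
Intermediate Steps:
$j{\left(z \right)} = 5 + z$
$j^{3}{\left(-6 \right)} = \left(5 - 6\right)^{3} = \left(-1\right)^{3} = -1$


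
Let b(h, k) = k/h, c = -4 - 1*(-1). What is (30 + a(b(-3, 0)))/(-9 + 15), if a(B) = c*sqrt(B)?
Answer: 5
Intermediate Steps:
c = -3 (c = -4 + 1 = -3)
a(B) = -3*sqrt(B)
(30 + a(b(-3, 0)))/(-9 + 15) = (30 - 3*sqrt(0/(-3)))/(-9 + 15) = (30 - 3*sqrt(0*(-1/3)))/6 = (30 - 3*sqrt(0))*(1/6) = (30 - 3*0)*(1/6) = (30 + 0)*(1/6) = 30*(1/6) = 5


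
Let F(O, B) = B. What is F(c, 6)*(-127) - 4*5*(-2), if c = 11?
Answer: -722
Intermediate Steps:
F(c, 6)*(-127) - 4*5*(-2) = 6*(-127) - 4*5*(-2) = -762 - 20*(-2) = -762 + 40 = -722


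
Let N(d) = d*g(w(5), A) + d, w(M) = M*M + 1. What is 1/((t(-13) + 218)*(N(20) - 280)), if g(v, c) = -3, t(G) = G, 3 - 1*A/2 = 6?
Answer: -1/65600 ≈ -1.5244e-5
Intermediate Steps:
A = -6 (A = 6 - 2*6 = 6 - 12 = -6)
w(M) = 1 + M² (w(M) = M² + 1 = 1 + M²)
N(d) = -2*d (N(d) = d*(-3) + d = -3*d + d = -2*d)
1/((t(-13) + 218)*(N(20) - 280)) = 1/((-13 + 218)*(-2*20 - 280)) = 1/(205*(-40 - 280)) = 1/(205*(-320)) = 1/(-65600) = -1/65600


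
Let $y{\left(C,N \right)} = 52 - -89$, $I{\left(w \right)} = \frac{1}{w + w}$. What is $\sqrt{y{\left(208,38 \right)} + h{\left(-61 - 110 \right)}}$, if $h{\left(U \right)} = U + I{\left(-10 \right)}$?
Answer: $\frac{i \sqrt{3005}}{10} \approx 5.4818 i$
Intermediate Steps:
$I{\left(w \right)} = \frac{1}{2 w}$
$y{\left(C,N \right)} = 141$ ($y{\left(C,N \right)} = 52 + 89 = 141$)
$h{\left(U \right)} = - \frac{1}{20} + U$ ($h{\left(U \right)} = U + \frac{1}{2 \left(-10\right)} = U + \frac{1}{2} \left(- \frac{1}{10}\right) = U - \frac{1}{20} = - \frac{1}{20} + U$)
$\sqrt{y{\left(208,38 \right)} + h{\left(-61 - 110 \right)}} = \sqrt{141 - \frac{3421}{20}} = \sqrt{- \frac{601}{20}} = \frac{i \sqrt{3005}}{10}$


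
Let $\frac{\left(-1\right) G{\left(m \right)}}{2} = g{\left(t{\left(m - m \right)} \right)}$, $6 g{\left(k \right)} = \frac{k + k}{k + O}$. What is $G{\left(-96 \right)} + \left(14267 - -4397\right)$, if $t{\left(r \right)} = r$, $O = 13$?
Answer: $18664$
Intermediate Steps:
$g{\left(k \right)} = \frac{k}{3 \left(13 + k\right)}$ ($g{\left(k \right)} = \frac{\left(k + k\right) \frac{1}{k + 13}}{6} = \frac{2 k \frac{1}{13 + k}}{6} = \frac{k}{3 \left(13 + k\right)}$)
$G{\left(m \right)} = 0$ ($G{\left(m \right)} = - 2 \frac{m - m}{3 \left(13 + \left(m - m\right)\right)} = - 2 \cdot \frac{1}{3} \cdot 0 \frac{1}{13 + 0} = - 2 \cdot \frac{1}{3} \cdot 0 \cdot \frac{1}{13} = \left(-2\right) 0 = 0$)
$G{\left(-96 \right)} + \left(14267 - -4397\right) = 0 + \left(14267 - -4397\right) = 0 + \left(14267 + 4397\right) = 0 + 18664 = 18664$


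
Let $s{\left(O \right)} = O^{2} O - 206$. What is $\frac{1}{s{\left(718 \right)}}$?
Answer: $\frac{1}{370146026} \approx 2.7016 \cdot 10^{-9}$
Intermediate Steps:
$s{\left(O \right)} = -206 + O^{3}$ ($s{\left(O \right)} = O^{3} - 206 = -206 + O^{3}$)
$\frac{1}{s{\left(718 \right)}} = \frac{1}{-206 + 718^{3}} = \frac{1}{-206 + 370146232} = \frac{1}{370146026}$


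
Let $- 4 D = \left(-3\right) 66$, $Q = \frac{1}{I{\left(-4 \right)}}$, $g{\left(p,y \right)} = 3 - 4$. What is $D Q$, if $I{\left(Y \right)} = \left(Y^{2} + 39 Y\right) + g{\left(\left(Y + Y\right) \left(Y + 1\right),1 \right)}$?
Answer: $- \frac{33}{94} \approx -0.35106$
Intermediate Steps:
$g{\left(p,y \right)} = -1$ ($g{\left(p,y \right)} = 3 - 4 = -1$)
$I{\left(Y \right)} = -1 + Y^{2} + 39 Y$ ($I{\left(Y \right)} = \left(Y^{2} + 39 Y\right) - 1 = -1 + Y^{2} + 39 Y$)
$Q = - \frac{1}{141}$ ($Q = \frac{1}{-1 + \left(-4\right)^{2} + 39 \left(-4\right)} = \frac{1}{-1 + 16 - 156} = \frac{1}{-141} = - \frac{1}{141} \approx -0.0070922$)
$D = \frac{99}{2}$ ($D = - \frac{\left(-3\right) 66}{4} = \left(- \frac{1}{4}\right) \left(-198\right) = \frac{99}{2} \approx 49.5$)
$D Q = \frac{99}{2} \left(- \frac{1}{141}\right) = - \frac{33}{94}$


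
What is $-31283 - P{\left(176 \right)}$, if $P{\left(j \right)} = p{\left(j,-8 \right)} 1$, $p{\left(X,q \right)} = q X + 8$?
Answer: $-29883$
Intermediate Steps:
$p{\left(X,q \right)} = 8 + X q$ ($p{\left(X,q \right)} = X q + 8 = 8 + X q$)
$P{\left(j \right)} = 8 - 8 j$ ($P{\left(j \right)} = \left(8 + j \left(-8\right)\right) 1 = \left(8 - 8 j\right) 1 = 8 - 8 j$)
$-31283 - P{\left(176 \right)} = -31283 - \left(8 - 1408\right) = -31283 - -1400 = -31283 + 1400 = -29883$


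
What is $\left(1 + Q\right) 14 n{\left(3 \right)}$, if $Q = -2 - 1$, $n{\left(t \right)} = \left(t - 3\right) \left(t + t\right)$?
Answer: $0$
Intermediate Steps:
$n{\left(t \right)} = 2 t \left(-3 + t\right)$ ($n{\left(t \right)} = \left(-3 + t\right) 2 t = 2 t \left(-3 + t\right)$)
$Q = -3$
$\left(1 + Q\right) 14 n{\left(3 \right)} = \left(1 - 3\right) 14 \cdot 2 \cdot 3 \left(-3 + 3\right) = \left(-2\right) 14 \cdot 2 \cdot 3 \cdot 0 = \left(-28\right) 0 = 0$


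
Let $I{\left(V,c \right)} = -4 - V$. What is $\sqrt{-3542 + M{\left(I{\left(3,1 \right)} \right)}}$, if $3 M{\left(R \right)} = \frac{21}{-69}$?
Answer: $\frac{i \sqrt{16863945}}{69} \approx 59.516 i$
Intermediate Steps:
$M{\left(R \right)} = - \frac{7}{69}$ ($M{\left(R \right)} = \frac{21 \frac{1}{-69}}{3} = \frac{21 \left(- \frac{1}{69}\right)}{3} = \frac{1}{3} \left(- \frac{7}{23}\right) = - \frac{7}{69}$)
$\sqrt{-3542 + M{\left(I{\left(3,1 \right)} \right)}} = \sqrt{-3542 - \frac{7}{69}} = \sqrt{- \frac{244405}{69}} = \frac{i \sqrt{16863945}}{69}$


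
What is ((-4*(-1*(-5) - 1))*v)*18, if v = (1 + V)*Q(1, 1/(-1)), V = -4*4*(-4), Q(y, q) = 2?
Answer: -37440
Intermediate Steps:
V = 64 (V = -16*(-4) = 64)
v = 130 (v = (1 + 64)*2 = 65*2 = 130)
((-4*(-1*(-5) - 1))*v)*18 = (-4*(-1*(-5) - 1)*130)*18 = (-4*(5 - 1)*130)*18 = (-4*4*130)*18 = -16*130*18 = -2080*18 = -37440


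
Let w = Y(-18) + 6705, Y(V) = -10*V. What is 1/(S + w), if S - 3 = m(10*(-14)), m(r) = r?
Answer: 1/6748 ≈ 0.00014819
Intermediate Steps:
w = 6885 (w = -10*(-18) + 6705 = 180 + 6705 = 6885)
S = -137 (S = 3 + 10*(-14) = 3 - 140 = -137)
1/(S + w) = 1/(-137 + 6885) = 1/6748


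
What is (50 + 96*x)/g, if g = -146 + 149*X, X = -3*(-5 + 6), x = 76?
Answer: -7346/593 ≈ -12.388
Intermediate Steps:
X = -3 (X = -3*1 = -3)
g = -593 (g = -146 + 149*(-3) = -146 - 447 = -593)
(50 + 96*x)/g = (50 + 96*76)/(-593) = (50 + 7296)*(-1/593) = 7346*(-1/593) = -7346/593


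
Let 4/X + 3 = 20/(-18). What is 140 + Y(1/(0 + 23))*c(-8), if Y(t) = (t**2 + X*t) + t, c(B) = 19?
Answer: 2741360/19573 ≈ 140.06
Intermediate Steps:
X = -36/37 (X = 4/(-3 + 20/(-18)) = 4/(-3 + 20*(-1/18)) = 4/(-3 - 10/9) = 4/(-37/9) = 4*(-9/37) = -36/37 ≈ -0.97297)
Y(t) = t**2 + t/37 (Y(t) = (t**2 - 36*t/37) + t = t**2 + t/37)
140 + Y(1/(0 + 23))*c(-8) = 140 + ((1/37 + 1/(0 + 23))/(0 + 23))*19 = 140 + ((1/37 + 1/23)/23)*19 = 140 + ((1/23)*(60/851))*19 = 140 + (60/19573)*19 = 140 + 1140/19573 = 2741360/19573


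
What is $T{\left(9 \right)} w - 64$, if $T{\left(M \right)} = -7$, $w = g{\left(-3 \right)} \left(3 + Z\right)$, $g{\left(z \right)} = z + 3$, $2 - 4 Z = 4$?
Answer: $-64$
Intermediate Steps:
$Z = - \frac{1}{2}$ ($Z = \frac{1}{2} - 1 = - \frac{1}{2} \approx -0.5$)
$g{\left(z \right)} = 3 + z$
$w = 0$ ($w = \left(3 - 3\right) \left(3 - \frac{1}{2}\right) = 0 \cdot \frac{5}{2} = 0$)
$T{\left(9 \right)} w - 64 = \left(-7\right) 0 - 64 = 0 - 64 = -64$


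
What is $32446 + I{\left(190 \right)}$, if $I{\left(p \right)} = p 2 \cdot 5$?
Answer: $34346$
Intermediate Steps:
$I{\left(p \right)} = 10 p$ ($I{\left(p \right)} = 2 p 5 = 10 p$)
$32446 + I{\left(190 \right)} = 32446 + 10 \cdot 190 = 32446 + 1900 = 34346$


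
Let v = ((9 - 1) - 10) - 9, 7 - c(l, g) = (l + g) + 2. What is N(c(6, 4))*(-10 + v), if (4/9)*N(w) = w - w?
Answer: 0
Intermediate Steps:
c(l, g) = 5 - g - l (c(l, g) = 7 - ((l + g) + 2) = 7 - ((g + l) + 2) = 7 - (2 + g + l) = 7 + (-2 - g - l) = 5 - g - l)
N(w) = 0 (N(w) = 9*(w - w)/4 = (9/4)*0 = 0)
v = -11 (v = (8 - 10) - 9 = -2 - 9 = -11)
N(c(6, 4))*(-10 + v) = 0*(-10 - 11) = 0*(-21) = 0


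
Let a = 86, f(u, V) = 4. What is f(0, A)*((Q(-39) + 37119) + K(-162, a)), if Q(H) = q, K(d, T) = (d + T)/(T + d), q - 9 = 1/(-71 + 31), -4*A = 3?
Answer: 1485159/10 ≈ 1.4852e+5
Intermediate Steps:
A = -¾ (A = -¼*3 = -¾ ≈ -0.75000)
q = 359/40 (q = 9 + 1/(-71 + 31) = 9 + 1/(-40) = 9 - 1/40 = 359/40 ≈ 8.9750)
K(d, T) = 1 (K(d, T) = (T + d)/(T + d) = 1)
Q(H) = 359/40
f(0, A)*((Q(-39) + 37119) + K(-162, a)) = 4*((359/40 + 37119) + 1) = 4*(1485119/40 + 1) = 4*(1485159/40) = 1485159/10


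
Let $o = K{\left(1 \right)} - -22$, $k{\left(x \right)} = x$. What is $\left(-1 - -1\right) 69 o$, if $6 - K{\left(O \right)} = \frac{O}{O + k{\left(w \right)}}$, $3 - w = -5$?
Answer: $0$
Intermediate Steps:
$w = 8$ ($w = 3 - -5 = 3 + 5 = 8$)
$K{\left(O \right)} = 6 - \frac{O}{8 + O}$ ($K{\left(O \right)} = 6 - \frac{O}{O + 8} = 6 - \frac{O}{8 + O}$)
$o = \frac{251}{9}$ ($o = \frac{48 + 5 \cdot 1}{8 + 1} - -22 = \frac{48 + 5}{9} + 22 = \frac{1}{9} \cdot 53 + 22 = \frac{53}{9} + 22 = \frac{251}{9} \approx 27.889$)
$\left(-1 - -1\right) 69 o = \left(-1 - -1\right) 69 \cdot \frac{251}{9} = \left(-1 + 1\right) 69 \cdot \frac{251}{9} = 0 \cdot 69 \cdot \frac{251}{9} = 0 \cdot \frac{251}{9} = 0$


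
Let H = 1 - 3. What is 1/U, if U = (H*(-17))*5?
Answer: 1/170 ≈ 0.0058824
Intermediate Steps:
H = -2
U = 170 (U = -2*(-17)*5 = 34*5 = 170)
1/U = 1/170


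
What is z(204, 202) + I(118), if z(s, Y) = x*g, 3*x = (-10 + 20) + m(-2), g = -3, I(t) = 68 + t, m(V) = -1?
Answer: 177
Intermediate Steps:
x = 3 (x = ((-10 + 20) - 1)/3 = (10 - 1)/3 = (⅓)*9 = 3)
z(s, Y) = -9 (z(s, Y) = 3*(-3) = -9)
z(204, 202) + I(118) = -9 + (68 + 118) = -9 + 186 = 177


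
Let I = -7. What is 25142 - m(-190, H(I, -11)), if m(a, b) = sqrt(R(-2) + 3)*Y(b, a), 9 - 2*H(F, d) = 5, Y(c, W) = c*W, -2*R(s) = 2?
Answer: 25142 + 380*sqrt(2) ≈ 25679.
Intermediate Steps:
R(s) = -1 (R(s) = -1/2*2 = -1)
Y(c, W) = W*c
H(F, d) = 2 (H(F, d) = 9/2 - 1/2*5 = 9/2 - 5/2 = 2)
m(a, b) = a*b*sqrt(2) (m(a, b) = sqrt(-1 + 3)*(a*b) = sqrt(2)*(a*b) = a*b*sqrt(2))
25142 - m(-190, H(I, -11)) = 25142 - (-190)*2*sqrt(2) = 25142 - (-380)*sqrt(2) = 25142 + 380*sqrt(2)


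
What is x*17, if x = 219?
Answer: 3723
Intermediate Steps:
x*17 = 219*17 = 3723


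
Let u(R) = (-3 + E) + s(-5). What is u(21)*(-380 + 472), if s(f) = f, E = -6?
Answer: -1288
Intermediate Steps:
u(R) = -14 (u(R) = (-3 - 6) - 5 = -9 - 5 = -14)
u(21)*(-380 + 472) = -14*(-380 + 472) = -14*92 = -1288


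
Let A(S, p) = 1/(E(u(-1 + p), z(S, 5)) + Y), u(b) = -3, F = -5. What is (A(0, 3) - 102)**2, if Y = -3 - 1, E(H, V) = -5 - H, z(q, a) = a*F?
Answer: 375769/36 ≈ 10438.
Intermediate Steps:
z(q, a) = -5*a (z(q, a) = a*(-5) = -5*a)
Y = -4
A(S, p) = -1/6 (A(S, p) = 1/((-5 - 1*(-3)) - 4) = 1/((-5 + 3) - 4) = 1/(-2 - 4) = 1/(-6) = -1/6)
(A(0, 3) - 102)**2 = (-1/6 - 102)**2 = (-613/6)**2 = 375769/36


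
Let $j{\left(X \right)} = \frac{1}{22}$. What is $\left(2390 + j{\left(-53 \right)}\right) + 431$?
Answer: $\frac{62063}{22} \approx 2821.0$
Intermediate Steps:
$j{\left(X \right)} = \frac{1}{22}$
$\left(2390 + j{\left(-53 \right)}\right) + 431 = \left(2390 + \frac{1}{22}\right) + 431 = \frac{52581}{22} + 431 = \frac{62063}{22}$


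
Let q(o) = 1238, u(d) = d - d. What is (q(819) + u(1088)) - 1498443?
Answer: -1497205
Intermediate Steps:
u(d) = 0
(q(819) + u(1088)) - 1498443 = (1238 + 0) - 1498443 = 1238 - 1498443 = -1497205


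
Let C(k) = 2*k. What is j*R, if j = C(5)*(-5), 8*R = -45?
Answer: 1125/4 ≈ 281.25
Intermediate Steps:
R = -45/8 (R = (1/8)*(-45) = -45/8 ≈ -5.6250)
j = -50 (j = (2*5)*(-5) = 10*(-5) = -50)
j*R = -50*(-45/8) = 1125/4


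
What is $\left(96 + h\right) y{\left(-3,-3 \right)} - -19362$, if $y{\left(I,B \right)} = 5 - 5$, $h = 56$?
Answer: $19362$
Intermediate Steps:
$y{\left(I,B \right)} = 0$
$\left(96 + h\right) y{\left(-3,-3 \right)} - -19362 = \left(96 + 56\right) 0 - -19362 = 152 \cdot 0 + 19362 = 0 + 19362 = 19362$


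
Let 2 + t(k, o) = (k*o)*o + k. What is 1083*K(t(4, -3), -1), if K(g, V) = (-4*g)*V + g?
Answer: 205770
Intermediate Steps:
t(k, o) = -2 + k + k*o**2 (t(k, o) = -2 + ((k*o)*o + k) = -2 + (k*o**2 + k) = -2 + (k + k*o**2) = -2 + k + k*o**2)
K(g, V) = g - 4*V*g (K(g, V) = -4*V*g + g = g - 4*V*g)
1083*K(t(4, -3), -1) = 1083*((-2 + 4 + 4*(-3)**2)*(1 - 4*(-1))) = 1083*((-2 + 4 + 4*9)*(1 + 4)) = 1083*((-2 + 4 + 36)*5) = 1083*(38*5) = 1083*190 = 205770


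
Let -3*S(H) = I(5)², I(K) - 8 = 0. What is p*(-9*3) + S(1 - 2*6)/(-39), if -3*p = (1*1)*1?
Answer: 1117/117 ≈ 9.5470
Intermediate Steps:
I(K) = 8 (I(K) = 8 + 0 = 8)
S(H) = -64/3 (S(H) = -⅓*8² = -⅓*64 = -64/3)
p = -⅓ (p = -1*1/3 = -1/3 = -⅓*1 = -⅓ ≈ -0.33333)
p*(-9*3) + S(1 - 2*6)/(-39) = -(-3)*3 - 64/3/(-39) = -⅓*(-27) - 64/3*(-1/39) = 9 + 64/117 = 1117/117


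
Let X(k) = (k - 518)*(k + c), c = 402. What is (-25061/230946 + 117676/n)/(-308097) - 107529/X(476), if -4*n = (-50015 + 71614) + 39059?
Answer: 2975026326465512201/1020246723877268916 ≈ 2.9160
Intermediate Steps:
X(k) = (-518 + k)*(402 + k) (X(k) = (k - 518)*(k + 402) = (-518 + k)*(402 + k))
n = -30329/2 (n = -((-50015 + 71614) + 39059)/4 = -(21599 + 39059)/4 = -¼*60658 = -30329/2 ≈ -15165.)
(-25061/230946 + 117676/n)/(-308097) - 107529/X(476) = (-25061/230946 + 117676/(-30329/2))/(-308097) - 107529/(-208236 + 476² - 116*476) = (-25061*1/230946 + 117676*(-2/30329))*(-1/308097) - 107529/(-208236 + 226576 - 55216) = (-25061/230946 - 18104/2333)*(-1/308097) - 107529/(-36876) = -4239513697/538797018*(-1/308097) - 107529*(-1/36876) = 4239513697/166001744854746 + 35843/12292 = 2975026326465512201/1020246723877268916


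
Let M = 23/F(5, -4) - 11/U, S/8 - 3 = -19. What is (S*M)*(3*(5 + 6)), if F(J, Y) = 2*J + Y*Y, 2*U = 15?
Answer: 159808/65 ≈ 2458.6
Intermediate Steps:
U = 15/2 (U = (½)*15 = 15/2 ≈ 7.5000)
S = -128 (S = 24 + 8*(-19) = 24 - 152 = -128)
F(J, Y) = Y² + 2*J (F(J, Y) = 2*J + Y² = Y² + 2*J)
M = -227/390 (M = 23/((-4)² + 2*5) - 11/15/2 = 23/(16 + 10) - 11*2/15 = 23/26 - 22/15 = -227/390 ≈ -0.58205)
(S*M)*(3*(5 + 6)) = (-128*(-227/390))*(3*(5 + 6)) = 14528*(3*11)/195 = (14528/195)*33 = 159808/65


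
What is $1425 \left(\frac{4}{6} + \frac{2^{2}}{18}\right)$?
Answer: $\frac{3800}{3} \approx 1266.7$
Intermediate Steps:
$1425 \left(\frac{4}{6} + \frac{2^{2}}{18}\right) = 1425 \left(4 \cdot \frac{1}{6} + 4 \cdot \frac{1}{18}\right) = 1425 \left(\frac{2}{3} + \frac{2}{9}\right) = 1425 \cdot \frac{8}{9} = \frac{3800}{3}$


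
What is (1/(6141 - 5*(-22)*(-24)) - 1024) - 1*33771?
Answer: -121817294/3501 ≈ -34795.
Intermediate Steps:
(1/(6141 - 5*(-22)*(-24)) - 1024) - 1*33771 = (1/(6141 + 110*(-24)) - 1024) - 33771 = (1/(6141 - 2640) - 1024) - 33771 = (1/3501 - 1024) - 33771 = -3585023/3501 - 33771 = -121817294/3501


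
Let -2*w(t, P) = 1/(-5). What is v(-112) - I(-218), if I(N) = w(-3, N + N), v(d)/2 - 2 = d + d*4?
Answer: -11161/10 ≈ -1116.1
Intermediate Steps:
w(t, P) = ⅒ (w(t, P) = -½/(-5) = -½*(-⅕) = ⅒)
v(d) = 4 + 10*d (v(d) = 4 + 2*(d + d*4) = 4 + 2*(d + 4*d) = 4 + 2*(5*d) = 4 + 10*d)
I(N) = ⅒
v(-112) - I(-218) = (4 + 10*(-112)) - 1*⅒ = (4 - 1120) - ⅒ = -1116 - ⅒ = -11161/10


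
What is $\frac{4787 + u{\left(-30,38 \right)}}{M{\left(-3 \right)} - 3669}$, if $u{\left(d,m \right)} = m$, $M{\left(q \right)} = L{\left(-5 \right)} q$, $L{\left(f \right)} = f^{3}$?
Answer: $- \frac{4825}{3294} \approx -1.4648$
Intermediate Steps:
$M{\left(q \right)} = - 125 q$ ($M{\left(q \right)} = \left(-5\right)^{3} q = - 125 q$)
$\frac{4787 + u{\left(-30,38 \right)}}{M{\left(-3 \right)} - 3669} = \frac{4787 + 38}{\left(-125\right) \left(-3\right) - 3669} = \frac{4825}{375 - 3669} = \frac{4825}{-3294} = 4825 \left(- \frac{1}{3294}\right) = - \frac{4825}{3294}$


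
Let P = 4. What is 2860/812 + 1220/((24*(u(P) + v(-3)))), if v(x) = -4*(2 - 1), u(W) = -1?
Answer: -8093/1218 ≈ -6.6445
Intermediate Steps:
v(x) = -4 (v(x) = -4*1 = -4)
2860/812 + 1220/((24*(u(P) + v(-3)))) = 2860/812 + 1220/((24*(-1 - 4))) = 2860*(1/812) + 1220/((24*(-5))) = 715/203 + 1220/(-120) = 715/203 + 1220*(-1/120) = 715/203 - 61/6 = -8093/1218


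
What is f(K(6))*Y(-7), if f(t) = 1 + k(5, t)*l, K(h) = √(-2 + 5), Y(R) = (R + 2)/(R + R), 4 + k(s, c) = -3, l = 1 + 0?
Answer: -15/7 ≈ -2.1429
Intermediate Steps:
l = 1
k(s, c) = -7 (k(s, c) = -4 - 3 = -7)
Y(R) = (2 + R)/(2*R) (Y(R) = (2 + R)/((2*R)) = (2 + R)*(1/(2*R)) = (2 + R)/(2*R))
K(h) = √3
f(t) = -6 (f(t) = 1 - 7*1 = 1 - 7 = -6)
f(K(6))*Y(-7) = -3*(2 - 7)/(-7) = -3*(-1)*(-5)/7 = -6*5/14 = -15/7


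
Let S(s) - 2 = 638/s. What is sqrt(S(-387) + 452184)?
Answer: 4*sqrt(470299987)/129 ≈ 672.45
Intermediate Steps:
S(s) = 2 + 638/s
sqrt(S(-387) + 452184) = sqrt((2 + 638/(-387)) + 452184) = sqrt((2 + 638*(-1/387)) + 452184) = sqrt((2 - 638/387) + 452184) = sqrt(136/387 + 452184) = sqrt(174995344/387) = 4*sqrt(470299987)/129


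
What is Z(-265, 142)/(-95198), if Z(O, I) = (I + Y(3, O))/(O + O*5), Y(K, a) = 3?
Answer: 29/30272964 ≈ 9.5795e-7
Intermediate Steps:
Z(O, I) = (3 + I)/(6*O) (Z(O, I) = (I + 3)/(O + O*5) = (3 + I)/(O + 5*O) = (3 + I)/((6*O)) = (3 + I)*(1/(6*O)) = (3 + I)/(6*O))
Z(-265, 142)/(-95198) = ((⅙)*(3 + 142)/(-265))/(-95198) = ((⅙)*(-1/265)*145)*(-1/95198) = -29/318*(-1/95198) = 29/30272964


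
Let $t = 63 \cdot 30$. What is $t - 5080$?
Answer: $-3190$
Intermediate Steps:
$t = 1890$
$t - 5080 = 1890 - 5080 = -3190$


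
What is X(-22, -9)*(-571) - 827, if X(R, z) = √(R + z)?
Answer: -827 - 571*I*√31 ≈ -827.0 - 3179.2*I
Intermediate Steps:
X(-22, -9)*(-571) - 827 = √(-22 - 9)*(-571) - 827 = √(-31)*(-571) - 827 = (I*√31)*(-571) - 827 = -571*I*√31 - 827 = -827 - 571*I*√31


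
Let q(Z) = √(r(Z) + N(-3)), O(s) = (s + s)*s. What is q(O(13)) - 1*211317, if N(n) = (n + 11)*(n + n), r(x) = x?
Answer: -211317 + √290 ≈ -2.1130e+5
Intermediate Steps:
N(n) = 2*n*(11 + n) (N(n) = (11 + n)*(2*n) = 2*n*(11 + n))
O(s) = 2*s² (O(s) = (2*s)*s = 2*s²)
q(Z) = √(-48 + Z) (q(Z) = √(Z + 2*(-3)*(11 - 3)) = √(Z + 2*(-3)*8) = √(Z - 48) = √(-48 + Z))
q(O(13)) - 1*211317 = √(-48 + 2*13²) - 1*211317 = √(-48 + 2*169) - 211317 = √(-48 + 338) - 211317 = √290 - 211317 = -211317 + √290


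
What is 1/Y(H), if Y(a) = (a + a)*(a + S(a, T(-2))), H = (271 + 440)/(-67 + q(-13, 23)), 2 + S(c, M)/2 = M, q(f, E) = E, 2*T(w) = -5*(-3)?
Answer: 968/161397 ≈ 0.0059976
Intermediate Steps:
T(w) = 15/2 (T(w) = (-5*(-3))/2 = (1/2)*15 = 15/2)
S(c, M) = -4 + 2*M
H = -711/44 (H = (271 + 440)/(-67 + 23) = 711/(-44) = 711*(-1/44) = -711/44 ≈ -16.159)
Y(a) = 2*a*(11 + a) (Y(a) = (a + a)*(a + (-4 + 2*(15/2))) = (2*a)*(a + (-4 + 15)) = (2*a)*(a + 11) = (2*a)*(11 + a) = 2*a*(11 + a))
1/Y(H) = 1/(2*(-711/44)*(11 - 711/44)) = 1/(2*(-711/44)*(-227/44)) = 1/(161397/968) = 968/161397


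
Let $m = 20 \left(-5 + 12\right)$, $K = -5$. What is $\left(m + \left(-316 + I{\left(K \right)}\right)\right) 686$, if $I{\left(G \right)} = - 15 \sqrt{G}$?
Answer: $-120736 - 10290 i \sqrt{5} \approx -1.2074 \cdot 10^{5} - 23009.0 i$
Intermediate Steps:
$m = 140$ ($m = 20 \cdot 7 = 140$)
$\left(m + \left(-316 + I{\left(K \right)}\right)\right) 686 = \left(140 - \left(316 + 15 \sqrt{-5}\right)\right) 686 = \left(140 - \left(316 + 15 i \sqrt{5}\right)\right) 686 = \left(-176 - 15 i \sqrt{5}\right) 686 = -120736 - 10290 i \sqrt{5}$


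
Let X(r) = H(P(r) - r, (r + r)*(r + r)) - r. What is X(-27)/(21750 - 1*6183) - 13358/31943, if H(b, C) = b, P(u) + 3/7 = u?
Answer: -483222168/1160265589 ≈ -0.41648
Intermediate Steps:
P(u) = -3/7 + u
X(r) = -3/7 - r (X(r) = ((-3/7 + r) - r) - r = -3/7 - r)
X(-27)/(21750 - 1*6183) - 13358/31943 = (-3/7 - 1*(-27))/(21750 - 1*6183) - 13358/31943 = (-3/7 + 27)/(21750 - 6183) - 13358*1/31943 = (186/7)/15567 - 13358/31943 = (186/7)*(1/15567) - 13358/31943 = 62/36323 - 13358/31943 = -483222168/1160265589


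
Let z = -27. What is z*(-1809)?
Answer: 48843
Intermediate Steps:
z*(-1809) = -27*(-1809) = 48843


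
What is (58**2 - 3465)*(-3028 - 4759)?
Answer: 786487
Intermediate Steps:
(58**2 - 3465)*(-3028 - 4759) = (3364 - 3465)*(-7787) = -101*(-7787) = 786487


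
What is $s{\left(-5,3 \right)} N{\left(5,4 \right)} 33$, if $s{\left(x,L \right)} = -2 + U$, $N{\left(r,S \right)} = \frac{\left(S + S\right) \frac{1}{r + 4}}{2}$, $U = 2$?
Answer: $0$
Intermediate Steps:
$N{\left(r,S \right)} = \frac{S}{4 + r}$ ($N{\left(r,S \right)} = \frac{2 S}{4 + r} \frac{1}{2} = \frac{S}{4 + r}$)
$s{\left(x,L \right)} = 0$ ($s{\left(x,L \right)} = -2 + 2 = 0$)
$s{\left(-5,3 \right)} N{\left(5,4 \right)} 33 = 0 \frac{4}{4 + 5} \cdot 33 = 0 \cdot \frac{4}{9} \cdot 33 = 0 \cdot 33 = 0$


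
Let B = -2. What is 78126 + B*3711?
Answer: 70704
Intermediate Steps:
78126 + B*3711 = 78126 - 2*3711 = 78126 - 7422 = 70704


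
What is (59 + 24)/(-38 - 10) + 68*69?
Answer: 225133/48 ≈ 4690.3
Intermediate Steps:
(59 + 24)/(-38 - 10) + 68*69 = 83/(-48) + 4692 = 83*(-1/48) + 4692 = -83/48 + 4692 = 225133/48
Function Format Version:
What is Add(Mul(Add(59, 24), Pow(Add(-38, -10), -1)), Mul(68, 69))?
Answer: Rational(225133, 48) ≈ 4690.3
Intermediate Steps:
Add(Mul(Add(59, 24), Pow(Add(-38, -10), -1)), Mul(68, 69)) = Add(Mul(83, Pow(-48, -1)), 4692) = Add(Mul(83, Rational(-1, 48)), 4692) = Add(Rational(-83, 48), 4692) = Rational(225133, 48)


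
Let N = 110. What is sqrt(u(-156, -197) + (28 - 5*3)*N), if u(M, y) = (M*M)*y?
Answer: I*sqrt(4792762) ≈ 2189.2*I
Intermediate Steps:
u(M, y) = y*M**2 (u(M, y) = M**2*y = y*M**2)
sqrt(u(-156, -197) + (28 - 5*3)*N) = sqrt(-197*(-156)**2 + (28 - 5*3)*110) = sqrt(-197*24336 + (28 - 15)*110) = sqrt(-4794192 + 13*110) = sqrt(-4794192 + 1430) = sqrt(-4792762) = I*sqrt(4792762)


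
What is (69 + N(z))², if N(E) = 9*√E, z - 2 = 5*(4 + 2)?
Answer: 7353 + 4968*√2 ≈ 14379.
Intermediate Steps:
z = 32 (z = 2 + 5*(4 + 2) = 2 + 5*6 = 2 + 30 = 32)
(69 + N(z))² = (69 + 9*√32)² = (69 + 9*(4*√2))² = (69 + 36*√2)²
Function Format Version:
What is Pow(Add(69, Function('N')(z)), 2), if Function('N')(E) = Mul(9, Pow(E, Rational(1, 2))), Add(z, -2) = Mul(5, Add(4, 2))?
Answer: Add(7353, Mul(4968, Pow(2, Rational(1, 2)))) ≈ 14379.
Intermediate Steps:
z = 32 (z = Add(2, Mul(5, Add(4, 2))) = Add(2, Mul(5, 6)) = Add(2, 30) = 32)
Pow(Add(69, Function('N')(z)), 2) = Pow(Add(69, Mul(9, Pow(32, Rational(1, 2)))), 2) = Pow(Add(69, Mul(9, Mul(4, Pow(2, Rational(1, 2))))), 2) = Pow(Add(69, Mul(36, Pow(2, Rational(1, 2)))), 2)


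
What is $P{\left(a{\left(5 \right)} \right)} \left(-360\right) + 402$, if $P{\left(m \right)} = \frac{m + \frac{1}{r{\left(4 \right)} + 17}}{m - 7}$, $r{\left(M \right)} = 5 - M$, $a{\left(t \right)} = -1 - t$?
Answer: $\frac{3086}{13} \approx 237.38$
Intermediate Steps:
$P{\left(m \right)} = \frac{\frac{1}{18} + m}{-7 + m}$ ($P{\left(m \right)} = \frac{m + \frac{1}{\left(5 - 4\right) + 17}}{m - 7} = \frac{m + \frac{1}{\left(5 - 4\right) + 17}}{-7 + m} = \frac{m + \frac{1}{1 + 17}}{-7 + m} = \frac{m + \frac{1}{18}}{-7 + m} = \frac{\frac{1}{18} + m}{-7 + m}$)
$P{\left(a{\left(5 \right)} \right)} \left(-360\right) + 402 = \frac{\frac{1}{18} - 6}{-7 - 6} \left(-360\right) + 402 = \frac{1}{-13} \left(- \frac{107}{18}\right) \left(-360\right) + 402 = \left(- \frac{1}{13}\right) \left(- \frac{107}{18}\right) \left(-360\right) + 402 = \frac{107}{234} \left(-360\right) + 402 = - \frac{2140}{13} + 402 = \frac{3086}{13}$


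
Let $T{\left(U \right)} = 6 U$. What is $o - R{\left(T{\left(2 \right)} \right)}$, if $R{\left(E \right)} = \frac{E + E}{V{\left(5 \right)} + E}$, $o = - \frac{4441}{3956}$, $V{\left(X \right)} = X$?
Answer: $- \frac{170441}{67252} \approx -2.5344$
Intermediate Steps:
$o = - \frac{4441}{3956}$ ($o = \left(-4441\right) \frac{1}{3956} = - \frac{4441}{3956} \approx -1.1226$)
$R{\left(E \right)} = \frac{2 E}{5 + E}$ ($R{\left(E \right)} = \frac{E + E}{5 + E} = \frac{2 E}{5 + E}$)
$o - R{\left(T{\left(2 \right)} \right)} = - \frac{4441}{3956} - \frac{2 \cdot 6 \cdot 2}{5 + 6 \cdot 2} = - \frac{4441}{3956} - 2 \cdot 12 \frac{1}{5 + 12} = - \frac{4441}{3956} - 2 \cdot 12 \cdot \frac{1}{17} = - \frac{4441}{3956} - \frac{24}{17} = - \frac{170441}{67252}$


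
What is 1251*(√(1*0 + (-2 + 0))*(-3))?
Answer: -3753*I*√2 ≈ -5307.5*I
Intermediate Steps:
1251*(√(1*0 + (-2 + 0))*(-3)) = 1251*(√(0 - 2)*(-3)) = 1251*(√(-2)*(-3)) = 1251*((I*√2)*(-3)) = 1251*(-3*I*√2) = -3753*I*√2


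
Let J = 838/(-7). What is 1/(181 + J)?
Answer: 7/429 ≈ 0.016317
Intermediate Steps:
J = -838/7 (J = 838*(-⅐) = -838/7 ≈ -119.71)
1/(181 + J) = 1/(181 - 838/7) = 1/(429/7) = 7/429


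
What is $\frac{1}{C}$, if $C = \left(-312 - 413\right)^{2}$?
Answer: $\frac{1}{525625} \approx 1.9025 \cdot 10^{-6}$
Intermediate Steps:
$C = 525625$ ($C = \left(-725\right)^{2} = 525625$)
$\frac{1}{C} = \frac{1}{525625}$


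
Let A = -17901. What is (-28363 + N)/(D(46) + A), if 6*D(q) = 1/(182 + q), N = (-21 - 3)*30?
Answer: 39785544/24488567 ≈ 1.6247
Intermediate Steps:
N = -720 (N = -24*30 = -720)
D(q) = 1/(6*(182 + q))
(-28363 + N)/(D(46) + A) = (-28363 - 720)/(1/(6*(182 + 46)) - 17901) = -29083/((⅙)/228 - 17901) = -29083/((⅙)*(1/228) - 17901) = -29083/(1/1368 - 17901) = -29083/(-24488567/1368) = -29083*(-1368/24488567) = 39785544/24488567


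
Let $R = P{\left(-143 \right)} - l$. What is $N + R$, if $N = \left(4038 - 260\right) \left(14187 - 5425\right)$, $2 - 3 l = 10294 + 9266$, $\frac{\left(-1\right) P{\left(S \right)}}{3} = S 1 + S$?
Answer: $\frac{99330640}{3} \approx 3.311 \cdot 10^{7}$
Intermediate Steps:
$P{\left(S \right)} = - 6 S$ ($P{\left(S \right)} = - 3 \left(S 1 + S\right) = - 3 \left(S + S\right) = - 3 \cdot 2 S = - 6 S$)
$l = - \frac{19558}{3}$ ($l = \frac{2}{3} - \frac{10294 + 9266}{3} = \frac{2}{3} - 6520 = - \frac{19558}{3} \approx -6519.3$)
$N = 33102836$ ($N = 3778 \cdot 8762 = 33102836$)
$R = \frac{22132}{3}$ ($R = \left(-6\right) \left(-143\right) - - \frac{19558}{3} = 858 + \frac{19558}{3} = \frac{22132}{3} \approx 7377.3$)
$N + R = 33102836 + \frac{22132}{3} = \frac{99330640}{3}$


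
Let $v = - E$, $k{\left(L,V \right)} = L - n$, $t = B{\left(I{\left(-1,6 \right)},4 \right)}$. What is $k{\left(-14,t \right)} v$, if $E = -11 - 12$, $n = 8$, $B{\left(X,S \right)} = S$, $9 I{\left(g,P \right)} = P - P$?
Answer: $-506$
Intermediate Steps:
$I{\left(g,P \right)} = 0$ ($I{\left(g,P \right)} = \frac{P - P}{9} = \frac{1}{9} \cdot 0 = 0$)
$t = 4$
$E = -23$
$k{\left(L,V \right)} = -8 + L$ ($k{\left(L,V \right)} = L - 8 = -8 + L$)
$v = 23$ ($v = \left(-1\right) \left(-23\right) = 23$)
$k{\left(-14,t \right)} v = \left(-8 - 14\right) 23 = \left(-22\right) 23 = -506$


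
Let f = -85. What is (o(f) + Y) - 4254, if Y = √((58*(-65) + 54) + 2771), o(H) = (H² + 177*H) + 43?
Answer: -12031 + 3*I*√105 ≈ -12031.0 + 30.741*I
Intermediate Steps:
o(H) = 43 + H² + 177*H
Y = 3*I*√105 (Y = √((-3770 + 54) + 2771) = √(-3716 + 2771) = √(-945) = 3*I*√105 ≈ 30.741*I)
(o(f) + Y) - 4254 = ((43 + (-85)² + 177*(-85)) + 3*I*√105) - 4254 = ((43 + 7225 - 15045) + 3*I*√105) - 4254 = (-7777 + 3*I*√105) - 4254 = -12031 + 3*I*√105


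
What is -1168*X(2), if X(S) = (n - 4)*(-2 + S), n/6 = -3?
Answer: 0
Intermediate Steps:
n = -18 (n = 6*(-3) = -18)
X(S) = 44 - 22*S (X(S) = (-18 - 4)*(-2 + S) = -22*(-2 + S) = 44 - 22*S)
-1168*X(2) = -1168*(44 - 22*2) = -1168*(44 - 44) = -1168*0 = 0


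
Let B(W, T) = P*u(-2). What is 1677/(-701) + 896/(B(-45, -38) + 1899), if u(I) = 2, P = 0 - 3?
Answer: -2546465/1326993 ≈ -1.9190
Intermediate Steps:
P = -3
B(W, T) = -6 (B(W, T) = -3*2 = -6)
1677/(-701) + 896/(B(-45, -38) + 1899) = 1677/(-701) + 896/(-6 + 1899) = 1677*(-1/701) + 896/1893 = -1677/701 + 896*(1/1893) = -1677/701 + 896/1893 = -2546465/1326993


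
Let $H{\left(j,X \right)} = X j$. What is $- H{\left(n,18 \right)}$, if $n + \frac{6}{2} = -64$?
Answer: $1206$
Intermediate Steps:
$n = -67$ ($n = -3 - 64 = -67$)
$- H{\left(n,18 \right)} = - 18 \left(-67\right) = \left(-1\right) \left(-1206\right) = 1206$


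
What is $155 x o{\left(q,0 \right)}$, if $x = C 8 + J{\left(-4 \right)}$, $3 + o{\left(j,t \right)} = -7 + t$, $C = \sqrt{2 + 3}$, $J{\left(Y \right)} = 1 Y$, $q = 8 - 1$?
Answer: $6200 - 12400 \sqrt{5} \approx -21527.0$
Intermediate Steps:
$q = 7$ ($q = 8 - 1 = 7$)
$J{\left(Y \right)} = Y$
$C = \sqrt{5} \approx 2.2361$
$o{\left(j,t \right)} = -10 + t$ ($o{\left(j,t \right)} = -3 + \left(-7 + t\right) = -10 + t$)
$x = -4 + 8 \sqrt{5}$ ($x = \sqrt{5} \cdot 8 - 4 = 8 \sqrt{5} - 4 = -4 + 8 \sqrt{5} \approx 13.889$)
$155 x o{\left(q,0 \right)} = 155 \left(-4 + 8 \sqrt{5}\right) \left(-10 + 0\right) = \left(-620 + 1240 \sqrt{5}\right) \left(-10\right) = 6200 - 12400 \sqrt{5}$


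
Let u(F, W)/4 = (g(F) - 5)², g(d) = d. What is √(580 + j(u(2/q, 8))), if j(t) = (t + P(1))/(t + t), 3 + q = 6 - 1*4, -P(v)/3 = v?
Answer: √455106/28 ≈ 24.093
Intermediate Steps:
P(v) = -3*v
q = -1 (q = -3 + (6 - 1*4) = -3 + (6 - 4) = -3 + 2 = -1)
u(F, W) = 4*(-5 + F)² (u(F, W) = 4*(F - 5)² = 4*(-5 + F)²)
j(t) = (-3 + t)/(2*t) (j(t) = (t - 3*1)/(t + t) = (t - 3)/((2*t)) = (-3 + t)*(1/(2*t)) = (-3 + t)/(2*t))
√(580 + j(u(2/q, 8))) = √(580 + (-3 + 4*(-5 + 2/(-1))²)/(2*((4*(-5 + 2/(-1))²)))) = √(580 + (-3 + 4*(-5 + 2*(-1))²)/(2*((4*(-5 + 2*(-1))²)))) = √(580 + (-3 + 4*(-5 - 2)²)/(2*((4*(-5 - 2)²)))) = √(580 + (-3 + 4*(-7)²)/(2*((4*(-7)²)))) = √(580 + (-3 + 4*49)/(2*((4*49)))) = √(580 + (½)*(-3 + 196)/196) = √(580 + (½)*(1/196)*193) = √(580 + 193/392) = √(227553/392) = √455106/28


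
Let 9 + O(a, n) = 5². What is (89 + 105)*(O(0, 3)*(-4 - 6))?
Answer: -31040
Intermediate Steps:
O(a, n) = 16 (O(a, n) = -9 + 5² = -9 + 25 = 16)
(89 + 105)*(O(0, 3)*(-4 - 6)) = (89 + 105)*(16*(-4 - 6)) = 194*(16*(-10)) = 194*(-160) = -31040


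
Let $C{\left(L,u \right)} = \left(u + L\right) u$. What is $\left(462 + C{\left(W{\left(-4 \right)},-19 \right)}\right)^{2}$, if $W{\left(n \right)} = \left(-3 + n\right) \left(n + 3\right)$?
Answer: $476100$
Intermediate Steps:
$W{\left(n \right)} = \left(-3 + n\right) \left(3 + n\right)$
$C{\left(L,u \right)} = u \left(L + u\right)$ ($C{\left(L,u \right)} = \left(L + u\right) u = u \left(L + u\right)$)
$\left(462 + C{\left(W{\left(-4 \right)},-19 \right)}\right)^{2} = \left(462 - 19 \left(\left(-9 + \left(-4\right)^{2}\right) - 19\right)\right)^{2} = \left(462 - 19 \left(\left(-9 + 16\right) - 19\right)\right)^{2} = \left(462 - 19 \left(7 - 19\right)\right)^{2} = \left(462 - -228\right)^{2} = \left(462 + 228\right)^{2} = 690^{2} = 476100$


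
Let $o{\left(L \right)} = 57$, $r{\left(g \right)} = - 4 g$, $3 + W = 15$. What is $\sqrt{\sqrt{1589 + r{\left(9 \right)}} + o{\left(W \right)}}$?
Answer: $\sqrt{57 + \sqrt{1553}} \approx 9.8188$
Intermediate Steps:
$W = 12$ ($W = -3 + 15 = 12$)
$\sqrt{\sqrt{1589 + r{\left(9 \right)}} + o{\left(W \right)}} = \sqrt{\sqrt{1589 - 36} + 57} = \sqrt{\sqrt{1553} + 57} = \sqrt{57 + \sqrt{1553}}$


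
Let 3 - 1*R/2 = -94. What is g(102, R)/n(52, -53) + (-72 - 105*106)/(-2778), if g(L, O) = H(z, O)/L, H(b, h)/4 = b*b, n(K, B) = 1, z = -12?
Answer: 76187/7871 ≈ 9.6795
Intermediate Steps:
R = 194 (R = 6 - 2*(-94) = 6 + 188 = 194)
H(b, h) = 4*b**2 (H(b, h) = 4*(b*b) = 4*b**2)
g(L, O) = 576/L (g(L, O) = (4*(-12)**2)/L = (4*144)/L = 576/L)
g(102, R)/n(52, -53) + (-72 - 105*106)/(-2778) = (576/102)/1 + (-72 - 105*106)/(-2778) = (576*(1/102))*1 + (-72 - 11130)*(-1/2778) = (96/17)*1 - 11202*(-1/2778) = 96/17 + 1867/463 = 76187/7871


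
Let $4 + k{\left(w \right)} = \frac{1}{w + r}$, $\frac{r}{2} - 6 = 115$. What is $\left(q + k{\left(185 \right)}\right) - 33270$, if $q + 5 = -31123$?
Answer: $- \frac{27499653}{427} \approx -64402.0$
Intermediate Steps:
$q = -31128$ ($q = -5 - 31123 = -31128$)
$r = 242$ ($r = 12 + 2 \cdot 115 = 12 + 230 = 242$)
$k{\left(w \right)} = -4 + \frac{1}{242 + w}$ ($k{\left(w \right)} = -4 + \frac{1}{w + 242} = -4 + \frac{1}{242 + w}$)
$\left(q + k{\left(185 \right)}\right) - 33270 = \left(-31128 + \frac{-967 - 740}{242 + 185}\right) - 33270 = \left(-31128 + \frac{-967 - 740}{427}\right) - 33270 = \left(-31128 + \frac{1}{427} \left(-1707\right)\right) - 33270 = \left(-31128 - \frac{1707}{427}\right) - 33270 = - \frac{13293363}{427} - 33270 = - \frac{27499653}{427}$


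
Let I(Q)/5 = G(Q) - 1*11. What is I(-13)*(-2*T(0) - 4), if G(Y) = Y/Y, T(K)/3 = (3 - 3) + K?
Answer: 200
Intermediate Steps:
T(K) = 3*K (T(K) = 3*((3 - 3) + K) = 3*(0 + K) = 3*K)
G(Y) = 1
I(Q) = -50 (I(Q) = 5*(1 - 1*11) = 5*(1 - 11) = 5*(-10) = -50)
I(-13)*(-2*T(0) - 4) = -50*(-6*0 - 4) = -50*(-2*0 - 4) = -50*(0 - 4) = -50*(-4) = 200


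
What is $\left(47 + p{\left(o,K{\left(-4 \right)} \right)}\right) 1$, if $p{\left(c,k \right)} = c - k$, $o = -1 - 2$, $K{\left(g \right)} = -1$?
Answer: $45$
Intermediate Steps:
$o = -3$ ($o = -1 - 2 = -3$)
$\left(47 + p{\left(o,K{\left(-4 \right)} \right)}\right) 1 = \left(47 - 2\right) 1 = 45 \cdot 1 = 45$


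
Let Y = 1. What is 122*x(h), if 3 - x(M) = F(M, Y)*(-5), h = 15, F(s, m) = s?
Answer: 9516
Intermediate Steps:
x(M) = 3 + 5*M (x(M) = 3 - M*(-5) = 3 - (-5)*M = 3 + 5*M)
122*x(h) = 122*(3 + 5*15) = 122*(3 + 75) = 122*78 = 9516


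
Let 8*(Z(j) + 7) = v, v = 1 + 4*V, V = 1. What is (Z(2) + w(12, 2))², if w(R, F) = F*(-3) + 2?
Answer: 6889/64 ≈ 107.64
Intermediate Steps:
w(R, F) = 2 - 3*F (w(R, F) = -3*F + 2 = 2 - 3*F)
v = 5 (v = 1 + 4*1 = 1 + 4 = 5)
Z(j) = -51/8 (Z(j) = -7 + (⅛)*5 = -7 + 5/8 = -51/8)
(Z(2) + w(12, 2))² = (-51/8 + (2 - 3*2))² = (-51/8 + (2 - 6))² = (-51/8 - 4)² = (-83/8)² = 6889/64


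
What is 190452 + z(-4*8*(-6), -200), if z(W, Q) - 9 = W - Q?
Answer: 190853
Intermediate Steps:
z(W, Q) = 9 + W - Q (z(W, Q) = 9 + (W - Q) = 9 + W - Q)
190452 + z(-4*8*(-6), -200) = 190452 + (9 - 4*8*(-6) - 1*(-200)) = 190452 + (9 - 32*(-6) + 200) = 190452 + (9 + 192 + 200) = 190452 + 401 = 190853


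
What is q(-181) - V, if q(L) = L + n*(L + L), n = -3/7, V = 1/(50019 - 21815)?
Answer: -5104931/197428 ≈ -25.857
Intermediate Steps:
V = 1/28204 ≈ 3.5456e-5
n = -3/7 (n = -3*1/7 = -3/7 ≈ -0.42857)
q(L) = L/7 (q(L) = L - 3*(L + L)/7 = L - 6*L/7 = L/7)
q(-181) - V = (1/7)*(-181) - 1*1/28204 = -181/7 - 1/28204 = -5104931/197428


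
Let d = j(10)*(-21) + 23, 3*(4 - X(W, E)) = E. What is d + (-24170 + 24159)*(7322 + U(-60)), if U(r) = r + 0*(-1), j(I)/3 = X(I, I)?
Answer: -79901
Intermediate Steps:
X(W, E) = 4 - E/3
j(I) = 12 - I (j(I) = 3*(4 - I/3) = 12 - I)
U(r) = r (U(r) = r + 0 = r)
d = -19 (d = (12 - 1*10)*(-21) + 23 = (12 - 10)*(-21) + 23 = 2*(-21) + 23 = -42 + 23 = -19)
d + (-24170 + 24159)*(7322 + U(-60)) = -19 + (-24170 + 24159)*(7322 - 60) = -19 - 11*7262 = -19 - 79882 = -79901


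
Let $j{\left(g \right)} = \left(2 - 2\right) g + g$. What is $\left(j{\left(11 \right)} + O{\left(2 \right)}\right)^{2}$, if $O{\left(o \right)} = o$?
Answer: $169$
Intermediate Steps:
$j{\left(g \right)} = g$ ($j{\left(g \right)} = \left(2 - 2\right) g + g = 0 g + g = 0 + g = g$)
$\left(j{\left(11 \right)} + O{\left(2 \right)}\right)^{2} = \left(11 + 2\right)^{2} = 13^{2} = 169$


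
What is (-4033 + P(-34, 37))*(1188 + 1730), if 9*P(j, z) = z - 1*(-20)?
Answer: -35249440/3 ≈ -1.1750e+7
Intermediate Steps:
P(j, z) = 20/9 + z/9 (P(j, z) = (z - 1*(-20))/9 = (z + 20)/9 = (20 + z)/9 = 20/9 + z/9)
(-4033 + P(-34, 37))*(1188 + 1730) = (-4033 + (20/9 + (⅑)*37))*(1188 + 1730) = (-4033 + (20/9 + 37/9))*2918 = (-4033 + 19/3)*2918 = -12080/3*2918 = -35249440/3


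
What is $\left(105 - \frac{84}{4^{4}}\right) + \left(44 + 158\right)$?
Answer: $\frac{19627}{64} \approx 306.67$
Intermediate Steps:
$\left(105 - \frac{84}{4^{4}}\right) + \left(44 + 158\right) = \left(105 - \frac{84}{256}\right) + 202 = \left(105 - \frac{21}{64}\right) + 202 = \frac{6699}{64} + 202 = \frac{19627}{64}$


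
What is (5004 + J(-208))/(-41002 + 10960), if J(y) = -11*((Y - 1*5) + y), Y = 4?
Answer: -7303/30042 ≈ -0.24309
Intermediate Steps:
J(y) = 11 - 11*y (J(y) = -11*((4 - 1*5) + y) = -11*((4 - 5) + y) = -11*(-1 + y) = 11 - 11*y)
(5004 + J(-208))/(-41002 + 10960) = (5004 + (11 - 11*(-208)))/(-41002 + 10960) = (5004 + (11 + 2288))/(-30042) = (5004 + 2299)*(-1/30042) = 7303*(-1/30042) = -7303/30042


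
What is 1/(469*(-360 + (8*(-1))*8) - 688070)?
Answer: -1/886926 ≈ -1.1275e-6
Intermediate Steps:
1/(469*(-360 + (8*(-1))*8) - 688070) = 1/(469*(-360 - 8*8) - 688070) = 1/(469*(-360 - 64) - 688070) = 1/(469*(-424) - 688070) = 1/(-198856 - 688070) = 1/(-886926) = -1/886926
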